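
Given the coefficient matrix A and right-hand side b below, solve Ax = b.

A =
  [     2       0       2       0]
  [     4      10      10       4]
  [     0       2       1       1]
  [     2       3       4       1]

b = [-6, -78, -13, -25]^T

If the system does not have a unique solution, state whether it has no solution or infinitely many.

Row-reduce:
R1 ← R1 / (2).
R2 ← R2 − 4·R1.
R4 ← R4 − 2·R1.
R2 ← R2 / (10).
R3 ← R3 − 2·R2.
R4 ← R4 − 3·R2.
R3 ← R3 / (-1/5).
R1 ← R1 − 1·R3.
R2 ← R2 − 3/5·R3.
R4 ← R4 − 1/5·R3.
Row 4 reduces to 0 = 1, a contradiction. The system is inconsistent.

no solution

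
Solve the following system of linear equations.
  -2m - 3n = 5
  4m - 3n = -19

Row-reduce the augmented matrix:
R1 ← R1 / (-2).
R2 ← R2 − 4·R1.
R2 ← R2 / (-9).
R1 ← R1 − 3/2·R2.
Reading off the reduced rows gives m = -4, n = 1.

m = -4, n = 1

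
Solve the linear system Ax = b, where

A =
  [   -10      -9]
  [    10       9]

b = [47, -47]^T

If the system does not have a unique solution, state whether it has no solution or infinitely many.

Row-reduce:
R1 ← R1 / (-10).
R2 ← R2 − 10·R1.
Rank is 1 with 2 unknowns, leaving x_2 free.

infinitely many solutions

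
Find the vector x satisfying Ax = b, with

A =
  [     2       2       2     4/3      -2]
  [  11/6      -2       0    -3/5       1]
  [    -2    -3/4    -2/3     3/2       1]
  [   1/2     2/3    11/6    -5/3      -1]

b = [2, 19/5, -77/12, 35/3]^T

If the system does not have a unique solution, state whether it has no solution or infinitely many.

Row-reduce:
R1 ← R1 / (2).
R2 ← R2 − 11/6·R1.
R3 ← R3 + 2·R1.
R4 ← R4 − 1/2·R1.
R2 ← R2 / (-23/6).
R1 ← R1 − 1·R2.
R3 ← R3 − 5/4·R2.
R4 ← R4 − 1/6·R2.
R3 ← R3 / (203/276).
R1 ← R1 − 12/23·R3.
R2 ← R2 − 11/23·R3.
R4 ← R4 − 173/138·R3.
R4 ← R4 / (-53857/9135).
R1 ← R1 + 1418/1015·R4.
R2 ← R2 + 2986/3045·R4.
R3 ← R3 − 618/203·R4.
Rank is 4 with 5 unknowns, leaving x_5 free.

infinitely many solutions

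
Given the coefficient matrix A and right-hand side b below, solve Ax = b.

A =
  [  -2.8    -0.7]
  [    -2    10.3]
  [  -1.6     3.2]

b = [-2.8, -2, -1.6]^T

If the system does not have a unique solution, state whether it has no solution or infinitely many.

x_1 = 1, x_2 = 0

Row-reduce the augmented matrix:
R1 ← R1 / (-14/5).
R2 ← R2 + 2·R1.
R3 ← R3 + 8/5·R1.
R2 ← R2 / (54/5).
R1 ← R1 − 1/4·R2.
R3 ← R3 − 18/5·R2.
R3 reduces to 0 = 0, so the extra equation is consistent.
Reading off the reduced rows gives x_1 = 1, x_2 = 0.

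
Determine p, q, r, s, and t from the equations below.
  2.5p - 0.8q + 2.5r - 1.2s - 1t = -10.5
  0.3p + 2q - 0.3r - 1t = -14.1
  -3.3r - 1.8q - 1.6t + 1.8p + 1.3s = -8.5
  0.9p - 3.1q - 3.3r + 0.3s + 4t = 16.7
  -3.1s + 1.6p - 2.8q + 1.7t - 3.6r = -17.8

Row-reduce the augmented matrix:
R1 ← R1 / (5/2).
R2 ← R2 − 3/10·R1.
R3 ← R3 − 9/5·R1.
R4 ← R4 − 9/10·R1.
R5 ← R5 − 8/5·R1.
R2 ← R2 / (262/125).
R1 ← R1 + 8/25·R2.
R3 ← R3 + 153/125·R2.
R4 ← R4 + 703/250·R2.
R5 ← R5 + 286/125·R2.
R3 ← R3 / (-714/131).
R1 ← R1 − 119/131·R3.
R2 ← R2 + 75/262·R3.
R4 ← R4 + 13113/2620·R3.
R5 ← R5 + 767/131·R3.
R4 ← R4 / (-2169/1904).
R1 ← R1 + 1/12·R4.
R2 ← R2 + 47/952·R4.
R3 ← R3 + 589/1428·R4.
R5 ← R5 + 32771/7140·R4.
R5 ← R5 / (-24547847/1626750).
R1 ← R1 + 177784/162675·R5.
R2 ← R2 + 29276/54225·R5.
R3 ← R3 + 221054/162675·R5.
R4 ← R4 + 212266/54225·R5.
Reading off the reduced rows gives p = -4, q = -4, r = 3, s = 6, t = 4.

p = -4, q = -4, r = 3, s = 6, t = 4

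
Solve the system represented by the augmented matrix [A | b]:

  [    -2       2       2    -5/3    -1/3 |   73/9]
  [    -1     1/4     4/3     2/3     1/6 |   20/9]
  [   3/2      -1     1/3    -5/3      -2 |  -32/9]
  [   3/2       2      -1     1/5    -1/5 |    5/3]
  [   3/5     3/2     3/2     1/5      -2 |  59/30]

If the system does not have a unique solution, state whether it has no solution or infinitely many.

Row-reduce the augmented matrix:
R1 ← R1 / (-2).
R2 ← R2 + 1·R1.
R3 ← R3 − 3/2·R1.
R4 ← R4 − 3/2·R1.
R5 ← R5 − 3/5·R1.
R2 ← R2 / (-3/4).
R1 ← R1 + 1·R2.
R3 ← R3 − 1/2·R2.
R4 ← R4 − 7/2·R2.
R5 ← R5 − 21/10·R2.
R3 ← R3 / (37/18).
R1 ← R1 + 13/9·R3.
R2 ← R2 + 4/9·R3.
R4 ← R4 − 37/18·R3.
R5 ← R5 − 91/30·R3.
R4 ← R4 / (118/15).
R1 ← R1 + 93/37·R4.
R2 ← R2 + 268/111·R4.
R3 ← R3 + 69/74·R4.
R5 ← R5 − 4979/740·R4.
R5 ← R5 / (-14919/17464).
R1 ← R1 + 3063/4366·R5.
R2 ← R2 − 172/2183·R5.
R3 ← R3 + 5371/8732·R5.
R4 ← R4 − 47/118·R5.
Reading off the reduced rows gives x_1 = -2/3, x_2 = 2, x_3 = 1, x_4 = -2/3, x_5 = 1.

x_1 = -2/3, x_2 = 2, x_3 = 1, x_4 = -2/3, x_5 = 1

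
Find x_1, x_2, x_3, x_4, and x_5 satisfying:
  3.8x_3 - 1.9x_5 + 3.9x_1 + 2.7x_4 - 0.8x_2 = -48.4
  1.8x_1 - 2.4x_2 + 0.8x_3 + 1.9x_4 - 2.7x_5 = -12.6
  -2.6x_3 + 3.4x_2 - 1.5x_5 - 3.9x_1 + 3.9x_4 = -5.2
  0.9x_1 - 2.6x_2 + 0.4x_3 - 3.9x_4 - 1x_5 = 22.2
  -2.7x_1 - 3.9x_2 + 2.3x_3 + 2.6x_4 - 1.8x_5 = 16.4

Row-reduce the augmented matrix:
R1 ← R1 / (39/10).
R2 ← R2 − 9/5·R1.
R3 ← R3 + 39/10·R1.
R4 ← R4 − 9/10·R1.
R5 ← R5 + 27/10·R1.
R2 ← R2 / (-132/65).
R1 ← R1 + 8/39·R2.
R3 ← R3 − 13/5·R2.
R4 ← R4 + 157/65·R2.
R5 ← R5 + 579/130·R2.
R3 ← R3 / (-7/330).
R1 ← R1 − 106/99·R3.
R2 ← R2 − 31/66·R3.
R4 ← R4 − 217/330·R3.
R5 ← R5 − 309/44·R3.
R4 ← R4 / (901/4).
R1 ← R1 − 15793/42·R4.
R2 ← R2 − 2301/14·R4.
R3 ← R3 + 9817/28·R4.
R5 ← R5 − 690271/280·R4.
R5 ← R5 / (19152359/630700).
R1 ← R1 − 24041/5565·R5.
R2 ← R2 − 77549/31535·R5.
R3 ← R3 + 243473/63070·R5.
R4 ← R4 + 3523/4505·R5.
Reading off the reduced rows gives x_1 = -6, x_2 = -6, x_3 = -4, x_4 = -4, x_5 = 2.

x_1 = -6, x_2 = -6, x_3 = -4, x_4 = -4, x_5 = 2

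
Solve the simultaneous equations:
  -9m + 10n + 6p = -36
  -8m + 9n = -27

infinitely many solutions

Row-reduce:
R1 ← R1 / (-9).
R2 ← R2 + 8·R1.
R2 ← R2 / (1/9).
R1 ← R1 + 10/9·R2.
Rank is 2 with 3 unknowns, leaving p free.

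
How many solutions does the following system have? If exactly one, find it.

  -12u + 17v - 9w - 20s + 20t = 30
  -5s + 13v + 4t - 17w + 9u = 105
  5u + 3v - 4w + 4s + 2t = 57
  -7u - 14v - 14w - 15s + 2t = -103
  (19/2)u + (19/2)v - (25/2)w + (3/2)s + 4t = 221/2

Row-reduce:
R1 ← R1 / (-12).
R2 ← R2 − 9·R1.
R3 ← R3 − 5·R1.
R4 ← R4 + 7·R1.
R5 ← R5 − 19/2·R1.
R2 ← R2 / (103/4).
R1 ← R1 + 17/12·R2.
R3 ← R3 − 121/12·R2.
R4 ← R4 + 287/12·R2.
R5 ← R5 − 551/24·R2.
R3 ← R3 / (479/309).
R1 ← R1 + 172/309·R3.
R2 ← R2 + 95/103·R3.
R4 ← R4 + 9520/309·R3.
R5 ← R5 − 479/309·R3.
R4 ← R4 / (22810/479).
R1 ← R1 − 873/479·R4.
R2 ← R2 − 625/479·R4.
R3 ← R3 − 1081/479·R4.
Row 5 reduces to 0 = 1, a contradiction. The system is inconsistent.

no solution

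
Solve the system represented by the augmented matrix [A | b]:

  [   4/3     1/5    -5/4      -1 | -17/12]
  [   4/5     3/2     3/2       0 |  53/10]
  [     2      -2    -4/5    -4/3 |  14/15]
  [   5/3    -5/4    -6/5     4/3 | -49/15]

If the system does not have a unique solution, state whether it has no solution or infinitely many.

Row-reduce the augmented matrix:
R1 ← R1 / (4/3).
R2 ← R2 − 4/5·R1.
R3 ← R3 − 2·R1.
R4 ← R4 − 5/3·R1.
R2 ← R2 / (69/50).
R1 ← R1 − 3/20·R2.
R3 ← R3 + 23/10·R2.
R4 ← R4 + 3/2·R2.
R3 ← R3 / (193/40).
R1 ← R1 + 435/368·R3.
R2 ← R2 − 75/46·R3.
R4 ← R4 − 5167/1840·R3.
R4 ← R4 / (34045/13317).
R1 ← R1 + 2350/4439·R4.
R2 ← R2 − 180/4439·R4.
R3 ← R3 − 140/579·R4.
Reading off the reduced rows gives x_1 = 1, x_2 = 0, x_3 = 3, x_4 = -1.

x_1 = 1, x_2 = 0, x_3 = 3, x_4 = -1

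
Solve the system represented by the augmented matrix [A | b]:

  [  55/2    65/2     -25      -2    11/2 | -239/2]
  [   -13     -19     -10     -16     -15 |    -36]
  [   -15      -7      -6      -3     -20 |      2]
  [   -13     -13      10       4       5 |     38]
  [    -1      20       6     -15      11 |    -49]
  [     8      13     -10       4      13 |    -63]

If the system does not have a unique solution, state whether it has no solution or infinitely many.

no solution

Row-reduce:
R1 ← R1 / (55/2).
R2 ← R2 + 13·R1.
R3 ← R3 + 15·R1.
R4 ← R4 + 13·R1.
R5 ← R5 + 1·R1.
R6 ← R6 − 8·R1.
R2 ← R2 / (-40/11).
R1 ← R1 − 13/11·R2.
R3 ← R3 − 118/11·R2.
R4 ← R4 − 26/11·R2.
R5 ← R5 − 233/11·R2.
R6 ← R6 − 39/11·R2.
R3 ← R3 / (-84).
R1 ← R1 + 8·R3.
R2 ← R2 − 6·R3.
R4 ← R4 + 16·R3.
R5 ← R5 + 122·R3.
R6 ← R6 + 24·R3.
R4 ← R4 / (1229/525).
R1 ← R1 + 451/1050·R4.
R2 ← R2 − 279/350·R4.
R3 ← R3 − 338/525·R4.
R5 ← R5 + 36997/1050·R4.
R6 ← R6 − 1229/350·R4.
R5 ← R5 / (803657/4916).
R1 ← R1 − 3762/1229·R5.
R2 ← R2 + 18365/4916·R5.
R3 ← R3 + 20081/9832·R5.
R4 ← R4 − 10233/2458·R5.
Row 6 reduces to 0 = -1/2, a contradiction. The system is inconsistent.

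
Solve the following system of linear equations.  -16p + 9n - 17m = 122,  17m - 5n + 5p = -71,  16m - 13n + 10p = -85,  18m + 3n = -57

Row-reduce the augmented matrix:
R1 ← R1 / (-17).
R2 ← R2 − 17·R1.
R3 ← R3 − 16·R1.
R4 ← R4 − 18·R1.
R2 ← R2 / (4).
R1 ← R1 + 9/17·R2.
R3 ← R3 + 77/17·R2.
R4 ← R4 − 213/17·R2.
R3 ← R3 / (-1191/68).
R1 ← R1 + 35/68·R3.
R2 ← R2 + 11/4·R3.
R4 ← R4 − 1191/68·R3.
R4 reduces to 0 = 0, so the extra equation is consistent.
Reading off the reduced rows gives m = -3, n = -1, p = -5.

m = -3, n = -1, p = -5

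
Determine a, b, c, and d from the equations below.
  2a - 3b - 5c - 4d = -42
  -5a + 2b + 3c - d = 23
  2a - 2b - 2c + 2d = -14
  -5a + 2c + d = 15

Row-reduce the augmented matrix:
R1 ← R1 / (2).
R2 ← R2 + 5·R1.
R3 ← R3 − 2·R1.
R4 ← R4 + 5·R1.
R2 ← R2 / (-11/2).
R1 ← R1 + 3/2·R2.
R3 ← R3 − 1·R2.
R4 ← R4 + 15/2·R2.
R3 ← R3 / (14/11).
R1 ← R1 − 1/11·R3.
R2 ← R2 − 19/11·R3.
R4 ← R4 − 27/11·R3.
R4 ← R4 / (-12/7).
R1 ← R1 − 5/7·R4.
R2 ← R2 + 24/7·R4.
R3 ← R3 − 22/7·R4.
Reading off the reduced rows gives a = -1, b = 4, c = 4, d = 2.

a = -1, b = 4, c = 4, d = 2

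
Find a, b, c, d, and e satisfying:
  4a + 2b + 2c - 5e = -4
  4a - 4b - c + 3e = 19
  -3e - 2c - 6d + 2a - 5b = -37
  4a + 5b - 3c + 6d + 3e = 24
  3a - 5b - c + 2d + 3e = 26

a = 2, b = -1, c = 5, d = 4, e = 4

Row-reduce the augmented matrix:
R1 ← R1 / (4).
R2 ← R2 − 4·R1.
R3 ← R3 − 2·R1.
R4 ← R4 − 4·R1.
R5 ← R5 − 3·R1.
R2 ← R2 / (-6).
R1 ← R1 − 1/2·R2.
R3 ← R3 + 6·R2.
R4 ← R4 − 3·R2.
R5 ← R5 + 13/2·R2.
Swap R3 and R4.
R3 ← R3 / (-13/2).
R1 ← R1 − 1/4·R3.
R2 ← R2 − 1/2·R3.
R5 ← R5 − 3/4·R3.
R4 ← R4 / (-6).
R1 ← R1 − 3/13·R4.
R2 ← R2 − 6/13·R4.
R3 ← R3 + 12/13·R4.
R5 ← R5 − 35/13·R4.
R5 ← R5 / (-113/26).
R1 ← R1 + 35/78·R5.
R2 ← R2 + 83/78·R5.
R3 ← R3 + 7/13·R5.
R4 ← R4 − 17/12·R5.
Reading off the reduced rows gives a = 2, b = -1, c = 5, d = 4, e = 4.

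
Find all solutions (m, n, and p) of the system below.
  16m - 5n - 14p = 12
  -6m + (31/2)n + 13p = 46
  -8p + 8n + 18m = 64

Row-reduce:
R1 ← R1 / (16).
R2 ← R2 + 6·R1.
R3 ← R3 − 18·R1.
R2 ← R2 / (109/8).
R1 ← R1 + 5/16·R2.
R3 ← R3 − 109/8·R2.
Rank is 2 with 3 unknowns, leaving p free.

infinitely many solutions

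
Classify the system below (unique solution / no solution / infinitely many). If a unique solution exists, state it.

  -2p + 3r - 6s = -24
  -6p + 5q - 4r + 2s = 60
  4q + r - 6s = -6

infinitely many solutions

Row-reduce:
R1 ← R1 / (-2).
R2 ← R2 + 6·R1.
R2 ← R2 / (5).
R3 ← R3 − 4·R2.
R3 ← R3 / (57/5).
R1 ← R1 + 3/2·R3.
R2 ← R2 + 13/5·R3.
Rank is 3 with 4 unknowns, leaving s free.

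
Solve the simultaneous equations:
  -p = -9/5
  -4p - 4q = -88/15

Row-reduce the augmented matrix:
R1 ← R1 / (-1).
R2 ← R2 + 4·R1.
R2 ← R2 / (-4).
Reading off the reduced rows gives p = 9/5, q = -1/3.

p = 9/5, q = -1/3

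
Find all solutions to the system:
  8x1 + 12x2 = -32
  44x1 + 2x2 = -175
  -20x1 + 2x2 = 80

no solution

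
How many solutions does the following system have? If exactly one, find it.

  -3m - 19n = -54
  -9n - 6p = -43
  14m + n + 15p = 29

m = -1, n = 3, p = 8/3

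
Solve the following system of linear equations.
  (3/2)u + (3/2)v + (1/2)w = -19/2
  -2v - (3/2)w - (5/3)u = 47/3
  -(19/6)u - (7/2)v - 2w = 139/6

Row-reduce:
R1 ← R1 / (3/2).
R2 ← R2 + 5/3·R1.
R3 ← R3 + 19/6·R1.
R2 ← R2 / (-1/3).
R1 ← R1 − 1·R2.
R3 ← R3 + 1/3·R2.
Row 3 reduces to 0 = -2, a contradiction. The system is inconsistent.

no solution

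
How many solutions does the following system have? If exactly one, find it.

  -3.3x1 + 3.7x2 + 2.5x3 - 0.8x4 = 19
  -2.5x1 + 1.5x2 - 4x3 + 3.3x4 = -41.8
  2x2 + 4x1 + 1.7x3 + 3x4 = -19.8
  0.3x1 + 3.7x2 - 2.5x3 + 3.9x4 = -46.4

Row-reduce the augmented matrix:
R1 ← R1 / (-33/10).
R2 ← R2 + 5/2·R1.
R3 ← R3 − 4·R1.
R4 ← R4 − 3/10·R1.
R2 ← R2 / (-43/33).
R1 ← R1 + 37/33·R2.
R3 ← R3 − 214/33·R2.
R4 ← R4 − 222/55·R2.
R3 ← R3 / (-10579/430).
R1 ← R1 − 371/86·R3.
R2 ← R2 − 389/86·R3.
R4 ← R4 + 4414/215·R3.
R4 ← R4 / (-1052181/528950).
R1 ← R1 − 68347/105790·R4.
R2 ← R2 − 100463/105790·R4.
R3 ← R3 + 9232/10579·R4.
Reading off the reduced rows gives x1 = -2, x2 = -2, x3 = 6, x4 = -6.

x1 = -2, x2 = -2, x3 = 6, x4 = -6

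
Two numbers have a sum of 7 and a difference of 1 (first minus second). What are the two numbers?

first number: 4, second number: 3

Let x = first number, y = second number.
  y + x = 7
  x - y = 1
Row-reduce the augmented matrix:
R2 ← R2 − 1·R1.
R2 ← R2 / (-2).
R1 ← R1 − 1·R2.
Reading off the reduced rows gives x = 4, y = 3.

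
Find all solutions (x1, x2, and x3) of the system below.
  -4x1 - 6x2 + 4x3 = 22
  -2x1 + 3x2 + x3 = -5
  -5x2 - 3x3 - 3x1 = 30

x1 = -3, x2 = -3, x3 = -2

Row-reduce the augmented matrix:
R1 ← R1 / (-4).
R2 ← R2 + 2·R1.
R3 ← R3 + 3·R1.
R2 ← R2 / (6).
R1 ← R1 − 3/2·R2.
R3 ← R3 + 1/2·R2.
R3 ← R3 / (-73/12).
R1 ← R1 + 3/4·R3.
R2 ← R2 + 1/6·R3.
Reading off the reduced rows gives x1 = -3, x2 = -3, x3 = -2.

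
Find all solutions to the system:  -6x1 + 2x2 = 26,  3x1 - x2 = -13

Row-reduce:
R1 ← R1 / (-6).
R2 ← R2 − 3·R1.
Rank is 1 with 2 unknowns, leaving x2 free.

infinitely many solutions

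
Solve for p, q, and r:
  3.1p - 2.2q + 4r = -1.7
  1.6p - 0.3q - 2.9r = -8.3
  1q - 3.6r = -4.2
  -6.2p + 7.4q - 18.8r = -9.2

p = -1, q = 3, r = 2

Row-reduce the augmented matrix:
R1 ← R1 / (31/10).
R2 ← R2 − 8/5·R1.
R4 ← R4 + 31/5·R1.
R2 ← R2 / (259/310).
R1 ← R1 + 22/31·R2.
R3 ← R3 − 1·R2.
R4 ← R4 − 3·R2.
R3 ← R3 / (3033/1295).
R1 ← R1 + 758/259·R3.
R2 ← R2 + 1539/259·R3.
R4 ← R4 − 9099/1295·R3.
R4 reduces to 0 = 0, so the extra equation is consistent.
Reading off the reduced rows gives p = -1, q = 3, r = 2.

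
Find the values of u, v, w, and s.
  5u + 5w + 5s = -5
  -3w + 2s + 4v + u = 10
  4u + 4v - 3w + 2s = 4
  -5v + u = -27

u = -2, v = 5, w = 2, s = -1

Row-reduce the augmented matrix:
R1 ← R1 / (5).
R2 ← R2 − 1·R1.
R3 ← R3 − 4·R1.
R4 ← R4 − 1·R1.
R2 ← R2 / (4).
R3 ← R3 − 4·R2.
R4 ← R4 + 5·R2.
R3 ← R3 / (-3).
R1 ← R1 − 1·R3.
R2 ← R2 + 1·R3.
R4 ← R4 + 6·R3.
R4 ← R4 / (25/4).
R2 ← R2 − 5/4·R4.
R3 ← R3 − 1·R4.
Reading off the reduced rows gives u = -2, v = 5, w = 2, s = -1.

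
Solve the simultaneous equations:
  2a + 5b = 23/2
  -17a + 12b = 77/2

Row-reduce the augmented matrix:
R1 ← R1 / (2).
R2 ← R2 + 17·R1.
R2 ← R2 / (109/2).
R1 ← R1 − 5/2·R2.
Reading off the reduced rows gives a = -1/2, b = 5/2.

a = -1/2, b = 5/2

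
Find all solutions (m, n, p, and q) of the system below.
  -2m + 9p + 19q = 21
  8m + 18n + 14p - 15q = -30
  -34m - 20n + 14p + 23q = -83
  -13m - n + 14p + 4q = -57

Row-reduce:
R1 ← R1 / (-2).
R2 ← R2 − 8·R1.
R3 ← R3 + 34·R1.
R4 ← R4 + 13·R1.
R2 ← R2 / (18).
R3 ← R3 + 20·R2.
R4 ← R4 + 1·R2.
R3 ← R3 / (-751/9).
R1 ← R1 + 9/2·R3.
R2 ← R2 − 25/9·R3.
R4 ← R4 + 751/18·R3.
Row 4 reduces to 0 = -1/2, a contradiction. The system is inconsistent.

no solution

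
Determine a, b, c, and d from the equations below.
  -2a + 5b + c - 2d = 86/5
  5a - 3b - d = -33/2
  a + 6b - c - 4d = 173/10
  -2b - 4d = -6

a = -3/2, b = 3, c = -4/5, d = 0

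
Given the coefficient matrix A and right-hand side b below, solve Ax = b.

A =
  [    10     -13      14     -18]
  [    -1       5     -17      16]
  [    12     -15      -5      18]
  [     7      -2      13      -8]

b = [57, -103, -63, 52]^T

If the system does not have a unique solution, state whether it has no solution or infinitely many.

x_1 = -4, x_2 = -1, x_3 = 6, x_4 = 0

Row-reduce the augmented matrix:
R1 ← R1 / (10).
R2 ← R2 + 1·R1.
R3 ← R3 − 12·R1.
R4 ← R4 − 7·R1.
R2 ← R2 / (37/10).
R1 ← R1 + 13/10·R2.
R3 ← R3 − 3/5·R2.
R4 ← R4 − 71/10·R2.
R3 ← R3 / (-713/37).
R1 ← R1 + 151/37·R3.
R2 ← R2 + 156/37·R3.
R4 ← R4 − 1226/37·R3.
R4 ← R4 / (1286/31).
R1 ← R1 + 146/31·R4.
R2 ← R2 + 134/31·R4.
R3 ← R3 + 60/31·R4.
Reading off the reduced rows gives x_1 = -4, x_2 = -1, x_3 = 6, x_4 = 0.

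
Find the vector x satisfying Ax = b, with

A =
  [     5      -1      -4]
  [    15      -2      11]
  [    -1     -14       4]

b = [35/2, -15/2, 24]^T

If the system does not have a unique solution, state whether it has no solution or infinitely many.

x_1 = 1, x_2 = -5/2, x_3 = -5/2

Row-reduce the augmented matrix:
R1 ← R1 / (5).
R2 ← R2 − 15·R1.
R3 ← R3 + 1·R1.
R1 ← R1 + 1/5·R2.
R3 ← R3 + 71/5·R2.
R3 ← R3 / (1649/5).
R1 ← R1 − 19/5·R3.
R2 ← R2 − 23·R3.
Reading off the reduced rows gives x_1 = 1, x_2 = -5/2, x_3 = -5/2.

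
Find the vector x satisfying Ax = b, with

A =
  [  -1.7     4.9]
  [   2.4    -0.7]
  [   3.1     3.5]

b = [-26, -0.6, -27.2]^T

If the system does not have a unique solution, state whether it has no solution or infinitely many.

x_1 = -2, x_2 = -6

Row-reduce the augmented matrix:
R1 ← R1 / (-17/10).
R2 ← R2 − 12/5·R1.
R3 ← R3 − 31/10·R1.
R2 ← R2 / (1057/170).
R1 ← R1 + 49/17·R2.
R3 ← R3 − 1057/85·R2.
R3 reduces to 0 = 0, so the extra equation is consistent.
Reading off the reduced rows gives x_1 = -2, x_2 = -6.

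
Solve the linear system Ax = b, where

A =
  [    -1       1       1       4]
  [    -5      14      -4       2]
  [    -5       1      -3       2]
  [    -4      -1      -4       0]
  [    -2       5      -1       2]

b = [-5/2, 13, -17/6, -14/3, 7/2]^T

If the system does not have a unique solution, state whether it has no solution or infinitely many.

x_1 = -2/3, x_2 = 4/3, x_3 = 3/2, x_4 = -3/2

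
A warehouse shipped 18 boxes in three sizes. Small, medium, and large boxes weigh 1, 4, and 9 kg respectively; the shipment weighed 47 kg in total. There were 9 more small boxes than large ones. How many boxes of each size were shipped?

Let s = small boxes, m = medium boxes, l = large boxes.
  s + m + l = 18
  s + 4m + 9l = 47
  s - l = 9
Row-reduce the augmented matrix:
R2 ← R2 − 1·R1.
R3 ← R3 − 1·R1.
R2 ← R2 / (3).
R1 ← R1 − 1·R2.
R3 ← R3 + 1·R2.
R3 ← R3 / (2/3).
R1 ← R1 + 5/3·R3.
R2 ← R2 − 8/3·R3.
Reading off the reduced rows gives s = 10, m = 7, l = 1.

small boxes: 10, medium boxes: 7, large boxes: 1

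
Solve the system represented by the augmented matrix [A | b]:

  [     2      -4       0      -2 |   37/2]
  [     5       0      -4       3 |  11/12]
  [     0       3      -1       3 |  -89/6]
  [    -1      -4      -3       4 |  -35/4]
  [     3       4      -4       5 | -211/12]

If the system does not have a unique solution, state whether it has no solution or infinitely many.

Row-reduce the augmented matrix:
R1 ← R1 / (2).
R2 ← R2 − 5·R1.
R4 ← R4 + 1·R1.
R5 ← R5 − 3·R1.
R2 ← R2 / (10).
R1 ← R1 + 2·R2.
R3 ← R3 − 3·R2.
R4 ← R4 + 6·R2.
R5 ← R5 − 10·R2.
R3 ← R3 / (1/5).
R1 ← R1 + 4/5·R3.
R2 ← R2 + 2/5·R3.
R4 ← R4 + 27/5·R3.
R4 ← R4 / (24).
R1 ← R1 − 3·R4.
R2 ← R2 − 2·R4.
R3 ← R3 − 3·R4.
R5 reduces to 0 = 0, so the extra equation is consistent.
Reading off the reduced rows gives x_1 = 11/4, x_2 = -2, x_3 = 4/3, x_4 = -5/2.

x_1 = 11/4, x_2 = -2, x_3 = 4/3, x_4 = -5/2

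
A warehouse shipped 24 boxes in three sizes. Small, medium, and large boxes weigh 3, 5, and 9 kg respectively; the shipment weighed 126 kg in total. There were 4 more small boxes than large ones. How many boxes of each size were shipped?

Let s = small boxes, m = medium boxes, l = large boxes.
  s + m + l = 24
  3s + 5m + 9l = 126
  s - l = 4
Row-reduce the augmented matrix:
R2 ← R2 − 3·R1.
R3 ← R3 − 1·R1.
R2 ← R2 / (2).
R1 ← R1 − 1·R2.
R3 ← R3 + 1·R2.
R1 ← R1 + 2·R3.
R2 ← R2 − 3·R3.
Reading off the reduced rows gives s = 11, m = 6, l = 7.

small boxes: 11, medium boxes: 6, large boxes: 7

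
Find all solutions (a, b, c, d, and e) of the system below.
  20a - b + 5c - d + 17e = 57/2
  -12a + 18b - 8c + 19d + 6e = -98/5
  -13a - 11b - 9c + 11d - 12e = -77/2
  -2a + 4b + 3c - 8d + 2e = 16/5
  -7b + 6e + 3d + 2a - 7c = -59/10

a = 13/5, b = 3/2, c = -6/5, d = -1, e = -1

Row-reduce the augmented matrix:
R1 ← R1 / (20).
R2 ← R2 + 12·R1.
R3 ← R3 + 13·R1.
R4 ← R4 + 2·R1.
R5 ← R5 − 2·R1.
R2 ← R2 / (87/5).
R1 ← R1 + 1/20·R2.
R3 ← R3 + 233/20·R2.
R4 ← R4 − 39/10·R2.
R5 ← R5 + 69/10·R2.
R3 ← R3 / (-1583/174).
R1 ← R1 − 41/174·R3.
R2 ← R2 + 25/87·R3.
R4 ← R4 − 134/29·R3.
R5 ← R5 + 275/29·R3.
R4 ← R4 / (-2249/3166).
R1 ← R1 − 934/1583·R4.
R2 ← R2 − 1081/3166·R4.
R3 ← R3 + 7889/3166·R4.
R5 ← R5 + 20947/1583·R4.
R5 ← R5 / (-212547/2249).
R1 ← R1 − 12111/2249·R5.
R2 ← R2 − 6899/2249·R5.
R3 ← R3 + 42644/2249·R5.
R4 ← R4 + 16132/2249·R5.
Reading off the reduced rows gives a = 13/5, b = 3/2, c = -6/5, d = -1, e = -1.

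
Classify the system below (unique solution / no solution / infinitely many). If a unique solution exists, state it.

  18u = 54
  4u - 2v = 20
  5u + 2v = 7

u = 3, v = -4

Row-reduce the augmented matrix:
R1 ← R1 / (18).
R2 ← R2 − 4·R1.
R3 ← R3 − 5·R1.
R2 ← R2 / (-2).
R3 ← R3 − 2·R2.
R3 reduces to 0 = 0, so the extra equation is consistent.
Reading off the reduced rows gives u = 3, v = -4.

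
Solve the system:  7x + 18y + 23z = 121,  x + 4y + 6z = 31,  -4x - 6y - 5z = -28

Row-reduce:
R1 ← R1 / (7).
R2 ← R2 − 1·R1.
R3 ← R3 + 4·R1.
R2 ← R2 / (10/7).
R1 ← R1 − 18/7·R2.
R3 ← R3 − 30/7·R2.
Rank is 2 with 3 unknowns, leaving z free.

infinitely many solutions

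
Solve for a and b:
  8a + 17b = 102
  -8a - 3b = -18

Row-reduce the augmented matrix:
R1 ← R1 / (8).
R2 ← R2 + 8·R1.
R2 ← R2 / (14).
R1 ← R1 − 17/8·R2.
Reading off the reduced rows gives a = 0, b = 6.

a = 0, b = 6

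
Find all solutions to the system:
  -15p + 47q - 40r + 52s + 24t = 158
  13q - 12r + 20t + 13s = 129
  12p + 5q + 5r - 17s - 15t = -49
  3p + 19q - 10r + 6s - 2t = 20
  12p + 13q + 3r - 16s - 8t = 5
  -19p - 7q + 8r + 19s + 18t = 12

Row-reduce the augmented matrix:
R1 ← R1 / (-15).
R3 ← R3 − 12·R1.
R4 ← R4 − 3·R1.
R5 ← R5 − 12·R1.
R6 ← R6 + 19·R1.
R2 ← R2 / (13).
R1 ← R1 + 47/15·R2.
R3 ← R3 − 213/5·R2.
R4 ← R4 − 142/5·R2.
R5 ← R5 − 253/5·R2.
R6 ← R6 + 998/15·R2.
R3 ← R3 / (801/65).
R1 ← R1 + 44/195·R3.
R2 ← R2 + 12/13·R3.
R4 ← R4 − 534/65·R3.
R5 ← R5 − 1151/65·R3.
R6 ← R6 + 536/195·R3.
Swap R4 and R5.
R4 ← R4 / (77/89).
R1 ← R1 + 59/89·R4.
R2 ← R2 + 31/89·R4.
R3 ← R3 + 130/89·R4.
R6 ← R6 − 1393/89·R4.
Swap R5 and R6.
R5 ← R5 / (-10315/33).
R1 ← R1 − 4289/231·R5.
R2 ← R2 − 431/77·R5.
R3 ← R3 − 2411/77·R5.
R4 ← R4 − 1913/77·R5.
R6 reduces to 0 = 0, so the extra equation is consistent.
Reading off the reduced rows gives p = -1, q = 1, r = -4, s = -4, t = 6.

p = -1, q = 1, r = -4, s = -4, t = 6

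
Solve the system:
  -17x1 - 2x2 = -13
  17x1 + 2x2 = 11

no solution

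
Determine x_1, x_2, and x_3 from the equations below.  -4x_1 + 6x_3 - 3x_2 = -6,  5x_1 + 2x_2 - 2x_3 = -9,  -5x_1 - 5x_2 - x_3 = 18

x_1 = -3, x_2 = 0, x_3 = -3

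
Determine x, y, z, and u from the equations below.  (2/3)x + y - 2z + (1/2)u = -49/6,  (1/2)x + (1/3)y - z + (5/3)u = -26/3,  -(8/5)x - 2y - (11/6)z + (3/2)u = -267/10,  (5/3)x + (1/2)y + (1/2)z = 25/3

Row-reduce the augmented matrix:
R1 ← R1 / (2/3).
R2 ← R2 − 1/2·R1.
R3 ← R3 + 8/5·R1.
R4 ← R4 − 5/3·R1.
R2 ← R2 / (-5/12).
R1 ← R1 − 3/2·R2.
R3 ← R3 − 2/5·R2.
R4 ← R4 + 2·R2.
R3 ← R3 / (-923/150).
R1 ← R1 + 6/5·R3.
R2 ← R2 + 6/5·R3.
R4 ← R4 − 31/10·R3.
R4 ← R4 / (-20177/3692).
R1 ← R1 − 4275/923·R4.
R2 ← R2 + 7141/1846·R4.
R3 ← R3 + 591/923·R4.
Reading off the reduced rows gives x = 2, y = 4, z = 6, u = -3.

x = 2, y = 4, z = 6, u = -3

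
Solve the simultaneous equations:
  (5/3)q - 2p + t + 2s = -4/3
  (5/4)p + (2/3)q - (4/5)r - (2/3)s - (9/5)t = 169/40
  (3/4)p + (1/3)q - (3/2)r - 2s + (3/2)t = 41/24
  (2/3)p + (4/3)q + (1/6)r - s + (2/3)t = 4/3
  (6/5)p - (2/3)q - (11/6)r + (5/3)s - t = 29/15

p = 1/2, q = 1, r = -1, s = -1/2, t = -1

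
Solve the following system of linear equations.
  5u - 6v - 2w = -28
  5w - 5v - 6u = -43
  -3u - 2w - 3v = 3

u = -2, v = 5, w = -6

Row-reduce the augmented matrix:
R1 ← R1 / (5).
R2 ← R2 + 6·R1.
R3 ← R3 + 3·R1.
R2 ← R2 / (-61/5).
R1 ← R1 + 6/5·R2.
R3 ← R3 + 33/5·R2.
R3 ← R3 / (-281/61).
R1 ← R1 + 40/61·R3.
R2 ← R2 + 13/61·R3.
Reading off the reduced rows gives u = -2, v = 5, w = -6.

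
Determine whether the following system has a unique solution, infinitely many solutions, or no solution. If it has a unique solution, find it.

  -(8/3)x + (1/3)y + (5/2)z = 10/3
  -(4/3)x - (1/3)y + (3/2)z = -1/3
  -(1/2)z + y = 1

no solution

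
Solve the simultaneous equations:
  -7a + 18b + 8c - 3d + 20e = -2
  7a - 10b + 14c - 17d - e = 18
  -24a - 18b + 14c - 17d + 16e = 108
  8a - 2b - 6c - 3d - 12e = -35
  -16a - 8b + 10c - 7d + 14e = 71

no solution

Row-reduce:
R1 ← R1 / (-7).
R2 ← R2 − 7·R1.
R3 ← R3 + 24·R1.
R4 ← R4 − 8·R1.
R5 ← R5 + 16·R1.
R2 ← R2 / (8).
R1 ← R1 + 18/7·R2.
R3 ← R3 + 558/7·R2.
R4 ← R4 − 130/7·R2.
R5 ← R5 + 344/7·R2.
R3 ← R3 / (2881/14).
R1 ← R1 − 83/14·R3.
R2 ← R2 − 11/4·R3.
R4 ← R4 + 671/14·R3.
R5 ← R5 − 888/7·R3.
R4 ← R4 / (-22986/2881).
R1 ← R1 + 188/2881·R4.
R2 ← R2 − 1457/5762·R4.
R3 ← R3 + 2884/2881·R4.
R5 ← R5 − 11493/2881·R4.
Row 5 reduces to 0 = -1/2, a contradiction. The system is inconsistent.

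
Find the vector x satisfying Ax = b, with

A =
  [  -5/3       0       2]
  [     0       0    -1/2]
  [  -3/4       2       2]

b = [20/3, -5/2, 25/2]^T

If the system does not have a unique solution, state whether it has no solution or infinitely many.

Row-reduce the augmented matrix:
R1 ← R1 / (-5/3).
R3 ← R3 + 3/4·R1.
Swap R2 and R3.
R2 ← R2 / (2).
R3 ← R3 / (-1/2).
R1 ← R1 + 6/5·R3.
R2 ← R2 − 11/20·R3.
Reading off the reduced rows gives x_1 = 2, x_2 = 2, x_3 = 5.

x_1 = 2, x_2 = 2, x_3 = 5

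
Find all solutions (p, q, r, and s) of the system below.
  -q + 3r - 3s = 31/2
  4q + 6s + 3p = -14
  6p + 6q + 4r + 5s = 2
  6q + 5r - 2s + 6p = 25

p = 2, q = -1/2, r = 2, s = -3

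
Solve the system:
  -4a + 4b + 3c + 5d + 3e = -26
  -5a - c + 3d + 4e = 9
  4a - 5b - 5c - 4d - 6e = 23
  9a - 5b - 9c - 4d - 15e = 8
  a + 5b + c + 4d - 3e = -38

infinitely many solutions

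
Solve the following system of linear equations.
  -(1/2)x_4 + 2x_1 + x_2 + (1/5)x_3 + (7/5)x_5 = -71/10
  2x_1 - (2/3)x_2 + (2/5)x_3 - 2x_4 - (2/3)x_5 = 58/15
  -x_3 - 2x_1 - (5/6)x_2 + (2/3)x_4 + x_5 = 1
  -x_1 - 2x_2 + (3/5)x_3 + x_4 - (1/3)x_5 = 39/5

infinitely many solutions

Row-reduce:
R1 ← R1 / (2).
R2 ← R2 − 2·R1.
R3 ← R3 + 2·R1.
R4 ← R4 + 1·R1.
R2 ← R2 / (-5/3).
R1 ← R1 − 1/2·R2.
R3 ← R3 − 1/6·R2.
R4 ← R4 + 3/2·R2.
R3 ← R3 / (-39/50).
R1 ← R1 − 4/25·R3.
R2 ← R2 + 3/25·R3.
R4 ← R4 − 13/25·R3.
R4 ← R4 / (19/9).
R1 ← R1 + 163/234·R4.
R2 ← R2 − 35/39·R4.
R3 ← R3 + 5/234·R4.
Rank is 4 with 5 unknowns, leaving x_5 free.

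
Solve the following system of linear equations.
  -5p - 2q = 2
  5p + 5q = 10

p = -2, q = 4

Row-reduce the augmented matrix:
R1 ← R1 / (-5).
R2 ← R2 − 5·R1.
R2 ← R2 / (3).
R1 ← R1 − 2/5·R2.
Reading off the reduced rows gives p = -2, q = 4.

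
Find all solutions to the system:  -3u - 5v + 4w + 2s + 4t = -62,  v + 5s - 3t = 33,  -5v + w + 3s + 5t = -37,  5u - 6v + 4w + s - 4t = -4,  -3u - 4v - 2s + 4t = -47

Row-reduce the augmented matrix:
R1 ← R1 / (-3).
R4 ← R4 − 5·R1.
R5 ← R5 + 3·R1.
R1 ← R1 − 5/3·R2.
R3 ← R3 + 5·R2.
R4 ← R4 + 43/3·R2.
R5 ← R5 − 1·R2.
R1 ← R1 + 4/3·R3.
R4 ← R4 − 32/3·R3.
R5 ← R5 + 4·R3.
R4 ← R4 / (-668/3).
R1 ← R1 − 85/3·R4.
R2 ← R2 − 5·R4.
R3 ← R3 − 28·R4.
R5 ← R5 − 103·R4.
R5 ← R5 / (-4219/668).
R1 ← R1 + 819/668·R5.
R2 ← R2 + 1009/668·R5.
R3 ← R3 + 277/167·R5.
R4 ← R4 + 199/668·R5.
Reading off the reduced rows gives u = 3, v = 3, w = -6, s = 3, t = -5.

u = 3, v = 3, w = -6, s = 3, t = -5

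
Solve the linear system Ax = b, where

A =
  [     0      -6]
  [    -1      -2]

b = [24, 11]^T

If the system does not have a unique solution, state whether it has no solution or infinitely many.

Row-reduce the augmented matrix:
Swap R1 and R2.
R1 ← R1 / (-1).
R2 ← R2 / (-6).
R1 ← R1 − 2·R2.
Reading off the reduced rows gives x_1 = -3, x_2 = -4.

x_1 = -3, x_2 = -4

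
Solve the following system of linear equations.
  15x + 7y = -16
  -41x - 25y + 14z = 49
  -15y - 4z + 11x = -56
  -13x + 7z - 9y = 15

Row-reduce:
R1 ← R1 / (15).
R2 ← R2 + 41·R1.
R3 ← R3 − 11·R1.
R4 ← R4 + 13·R1.
R2 ← R2 / (-88/15).
R1 ← R1 − 7/15·R2.
R3 ← R3 + 302/15·R2.
R4 ← R4 + 44/15·R2.
R3 ← R3 / (-1145/22).
R1 ← R1 − 49/44·R3.
R2 ← R2 + 105/44·R3.
Row 4 reduces to 0 = -3/2, a contradiction. The system is inconsistent.

no solution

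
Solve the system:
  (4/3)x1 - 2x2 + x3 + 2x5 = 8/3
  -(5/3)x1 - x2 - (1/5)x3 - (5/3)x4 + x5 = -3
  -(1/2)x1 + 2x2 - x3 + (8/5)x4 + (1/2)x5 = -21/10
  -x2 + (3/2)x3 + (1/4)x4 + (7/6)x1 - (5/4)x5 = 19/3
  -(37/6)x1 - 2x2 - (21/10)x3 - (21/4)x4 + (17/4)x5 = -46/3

Row-reduce:
R1 ← R1 / (4/3).
R2 ← R2 + 5/3·R1.
R3 ← R3 + 1/2·R1.
R4 ← R4 − 7/6·R1.
R5 ← R5 + 37/6·R1.
R2 ← R2 / (-7/2).
R1 ← R1 + 3/2·R2.
R3 ← R3 − 5/4·R2.
R4 ← R4 − 3/4·R2.
R5 ← R5 + 45/4·R2.
R3 ← R3 / (-1/4).
R1 ← R1 − 3/10·R3.
R2 ← R2 + 3/10·R3.
R4 ← R4 − 17/20·R3.
R5 ← R5 + 17/20·R3.
R4 ← R4 / (6949/2100).
R1 ← R1 − 48/25·R4.
R2 ← R2 + 383/525·R4.
R3 ← R3 + 422/105·R4.
R5 ← R5 + 6949/2100·R4.
Rank is 4 with 5 unknowns, leaving x5 free.

infinitely many solutions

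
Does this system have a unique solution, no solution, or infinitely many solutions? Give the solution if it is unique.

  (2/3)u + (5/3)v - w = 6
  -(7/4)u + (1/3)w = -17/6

Row-reduce:
R1 ← R1 / (2/3).
R2 ← R2 + 7/4·R1.
R2 ← R2 / (35/8).
R1 ← R1 − 5/2·R2.
Rank is 2 with 3 unknowns, leaving w free.

infinitely many solutions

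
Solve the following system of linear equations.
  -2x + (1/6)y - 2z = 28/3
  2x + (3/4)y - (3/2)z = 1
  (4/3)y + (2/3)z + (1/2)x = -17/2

Row-reduce the augmented matrix:
R1 ← R1 / (-2).
R2 ← R2 − 2·R1.
R3 ← R3 − 1/2·R1.
R2 ← R2 / (11/12).
R1 ← R1 + 1/12·R2.
R3 ← R3 − 11/8·R2.
R3 ← R3 / (65/12).
R1 ← R1 − 15/22·R3.
R2 ← R2 + 42/11·R3.
Reading off the reduced rows gives x = -1, y = -4, z = -4.

x = -1, y = -4, z = -4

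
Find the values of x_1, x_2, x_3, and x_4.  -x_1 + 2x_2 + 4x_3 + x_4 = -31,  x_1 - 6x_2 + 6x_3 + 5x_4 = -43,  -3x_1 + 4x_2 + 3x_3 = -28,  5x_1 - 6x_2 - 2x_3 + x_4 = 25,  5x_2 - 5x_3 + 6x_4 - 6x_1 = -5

x_1 = 2, x_2 = -1, x_3 = -6, x_4 = -3

Row-reduce the augmented matrix:
R1 ← R1 / (-1).
R2 ← R2 − 1·R1.
R3 ← R3 + 3·R1.
R4 ← R4 − 5·R1.
R5 ← R5 + 6·R1.
R2 ← R2 / (-4).
R1 ← R1 + 2·R2.
R3 ← R3 + 2·R2.
R4 ← R4 − 4·R2.
R5 ← R5 + 7·R2.
R3 ← R3 / (-14).
R1 ← R1 + 9·R3.
R2 ← R2 + 5/2·R3.
R4 ← R4 − 28·R3.
R5 ← R5 + 93/2·R3.
Swap R4 and R5.
R4 ← R4 / (66/7).
R1 ← R1 + 1/7·R4.
R2 ← R2 + 3/7·R4.
R3 ← R3 − 3/7·R4.
R5 reduces to 0 = 0, so the extra equation is consistent.
Reading off the reduced rows gives x_1 = 2, x_2 = -1, x_3 = -6, x_4 = -3.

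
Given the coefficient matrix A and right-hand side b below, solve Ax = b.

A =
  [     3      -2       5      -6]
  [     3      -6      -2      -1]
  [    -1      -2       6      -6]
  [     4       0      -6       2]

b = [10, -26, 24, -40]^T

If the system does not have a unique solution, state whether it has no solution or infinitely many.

Row-reduce the augmented matrix:
R1 ← R1 / (3).
R2 ← R2 − 3·R1.
R3 ← R3 + 1·R1.
R4 ← R4 − 4·R1.
R2 ← R2 / (-4).
R1 ← R1 + 2/3·R2.
R3 ← R3 + 8/3·R2.
R4 ← R4 − 8/3·R2.
R3 ← R3 / (37/3).
R1 ← R1 − 17/6·R3.
R2 ← R2 − 7/4·R3.
R4 ← R4 + 52/3·R3.
R4 ← R4 / (-96/37).
R1 ← R1 + 17/74·R4.
R2 ← R2 − 53/148·R4.
R3 ← R3 + 34/37·R4.
Reading off the reduced rows gives x_1 = -2, x_2 = 1, x_3 = 6, x_4 = 2.

x_1 = -2, x_2 = 1, x_3 = 6, x_4 = 2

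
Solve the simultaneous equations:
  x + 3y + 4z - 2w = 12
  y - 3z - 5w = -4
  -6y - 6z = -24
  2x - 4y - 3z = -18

x = -2, y = 2, z = 2, w = 0

Row-reduce the augmented matrix:
R4 ← R4 − 2·R1.
R1 ← R1 − 3·R2.
R3 ← R3 + 6·R2.
R4 ← R4 + 10·R2.
R3 ← R3 / (-24).
R1 ← R1 − 13·R3.
R2 ← R2 + 3·R3.
R4 ← R4 + 41·R3.
R4 ← R4 / (21/4).
R1 ← R1 + 13/4·R4.
R2 ← R2 + 5/4·R4.
R3 ← R3 − 5/4·R4.
Reading off the reduced rows gives x = -2, y = 2, z = 2, w = 0.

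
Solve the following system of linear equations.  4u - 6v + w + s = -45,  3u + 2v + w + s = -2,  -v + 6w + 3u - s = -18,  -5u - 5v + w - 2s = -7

u = -3, v = 5, w = -1, s = -2

Row-reduce the augmented matrix:
R1 ← R1 / (4).
R2 ← R2 − 3·R1.
R3 ← R3 − 3·R1.
R4 ← R4 + 5·R1.
R2 ← R2 / (13/2).
R1 ← R1 + 3/2·R2.
R3 ← R3 − 7/2·R2.
R4 ← R4 + 25/2·R2.
R3 ← R3 / (133/26).
R1 ← R1 − 4/13·R3.
R2 ← R2 − 1/26·R3.
R4 ← R4 − 71/26·R3.
R4 ← R4 / (14/19).
R1 ← R1 − 8/19·R4.
R2 ← R2 − 1/19·R4.
R3 ← R3 + 7/19·R4.
Reading off the reduced rows gives u = -3, v = 5, w = -1, s = -2.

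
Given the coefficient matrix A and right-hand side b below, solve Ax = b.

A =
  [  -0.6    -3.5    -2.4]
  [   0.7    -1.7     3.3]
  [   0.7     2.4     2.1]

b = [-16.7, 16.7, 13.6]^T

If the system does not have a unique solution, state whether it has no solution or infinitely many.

x_1 = -2, x_2 = 1, x_3 = 6

Row-reduce the augmented matrix:
R1 ← R1 / (-3/5).
R2 ← R2 − 7/10·R1.
R3 ← R3 − 7/10·R1.
R2 ← R2 / (-347/60).
R1 ← R1 − 35/6·R2.
R3 ← R3 + 101/60·R2.
R3 ← R3 / (-1467/1735).
R1 ← R1 − 1563/347·R3.
R2 ← R2 + 30/347·R3.
Reading off the reduced rows gives x_1 = -2, x_2 = 1, x_3 = 6.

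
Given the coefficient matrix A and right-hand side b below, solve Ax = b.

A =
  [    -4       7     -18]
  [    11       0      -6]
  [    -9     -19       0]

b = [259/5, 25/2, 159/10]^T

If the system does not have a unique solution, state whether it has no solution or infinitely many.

Row-reduce the augmented matrix:
R1 ← R1 / (-4).
R2 ← R2 − 11·R1.
R3 ← R3 + 9·R1.
R2 ← R2 / (77/4).
R1 ← R1 + 7/4·R2.
R3 ← R3 + 139/4·R2.
R3 ← R3 / (-4596/77).
R1 ← R1 + 6/11·R3.
R2 ← R2 + 222/77·R3.
Reading off the reduced rows gives x_1 = -1/2, x_2 = -3/5, x_3 = -3.

x_1 = -1/2, x_2 = -3/5, x_3 = -3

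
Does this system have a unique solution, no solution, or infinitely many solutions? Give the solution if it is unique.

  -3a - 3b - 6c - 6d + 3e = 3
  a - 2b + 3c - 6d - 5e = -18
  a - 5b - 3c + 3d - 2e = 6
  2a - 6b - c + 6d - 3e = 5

infinitely many solutions

Row-reduce:
R1 ← R1 / (-3).
R2 ← R2 − 1·R1.
R3 ← R3 − 1·R1.
R4 ← R4 − 2·R1.
R2 ← R2 / (-3).
R1 ← R1 − 1·R2.
R3 ← R3 + 6·R2.
R4 ← R4 + 8·R2.
R3 ← R3 / (-7).
R1 ← R1 − 7/3·R3.
R2 ← R2 + 1/3·R3.
R4 ← R4 + 23/3·R3.
R4 ← R4 / (33/7).
R1 ← R1 − 5·R4.
R2 ← R2 − 13/7·R4.
R3 ← R3 + 17/7·R4.
Rank is 4 with 5 unknowns, leaving e free.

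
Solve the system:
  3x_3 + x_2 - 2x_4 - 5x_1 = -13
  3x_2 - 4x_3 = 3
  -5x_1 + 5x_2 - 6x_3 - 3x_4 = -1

Row-reduce:
R1 ← R1 / (-5).
R3 ← R3 + 5·R1.
R2 ← R2 / (3).
R1 ← R1 + 1/5·R2.
R3 ← R3 − 4·R2.
R3 ← R3 / (-11/3).
R1 ← R1 + 13/15·R3.
R2 ← R2 + 4/3·R3.
Rank is 3 with 4 unknowns, leaving x_4 free.

infinitely many solutions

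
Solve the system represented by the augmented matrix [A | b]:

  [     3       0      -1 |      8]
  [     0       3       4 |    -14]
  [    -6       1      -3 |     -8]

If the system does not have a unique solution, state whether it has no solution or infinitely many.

Row-reduce the augmented matrix:
R1 ← R1 / (3).
R3 ← R3 + 6·R1.
R2 ← R2 / (3).
R3 ← R3 − 1·R2.
R3 ← R3 / (-19/3).
R1 ← R1 + 1/3·R3.
R2 ← R2 − 4/3·R3.
Reading off the reduced rows gives x_1 = 2, x_2 = -2, x_3 = -2.

x_1 = 2, x_2 = -2, x_3 = -2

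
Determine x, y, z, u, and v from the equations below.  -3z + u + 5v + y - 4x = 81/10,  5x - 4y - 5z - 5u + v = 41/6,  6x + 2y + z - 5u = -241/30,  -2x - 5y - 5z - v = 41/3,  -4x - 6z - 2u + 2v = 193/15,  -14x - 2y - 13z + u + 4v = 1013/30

Row-reduce the augmented matrix:
R1 ← R1 / (-4).
R2 ← R2 − 5·R1.
R3 ← R3 − 6·R1.
R4 ← R4 + 2·R1.
R5 ← R5 + 4·R1.
R6 ← R6 + 14·R1.
R2 ← R2 / (-11/4).
R1 ← R1 + 1/4·R2.
R3 ← R3 − 7/2·R2.
R4 ← R4 + 11/2·R2.
R5 ← R5 + 1·R2.
R6 ← R6 + 11/2·R2.
R3 ← R3 / (-161/11).
R1 ← R1 − 17/11·R3.
R2 ← R2 − 35/11·R3.
R4 ← R4 − 14·R3.
R5 ← R5 − 2/11·R3.
R6 ← R6 − 15·R3.
R4 ← R4 / (-21/23).
R1 ← R1 + 18/23·R4.
R2 ← R2 + 10/23·R4.
R3 ← R3 − 13/23·R4.
R5 ← R5 + 40/23·R4.
R6 ← R6 + 80/23·R4.
R5 ← R5 / (-34/21).
R1 ← R1 − 11/7·R5.
R2 ← R2 − 41/21·R5.
R3 ← R3 + 50/21·R5.
R4 ← R4 − 46/21·R5.
R6 ← R6 + 68/21·R5.
R6 reduces to 0 = 0, so the extra equation is consistent.
Reading off the reduced rows gives x = -8/3, y = -8/3, z = 4/5, u = -5/2, v = 1.

x = -8/3, y = -8/3, z = 4/5, u = -5/2, v = 1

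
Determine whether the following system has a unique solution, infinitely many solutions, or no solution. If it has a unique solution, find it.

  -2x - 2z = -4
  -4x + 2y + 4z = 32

Row-reduce:
R1 ← R1 / (-2).
R2 ← R2 + 4·R1.
R2 ← R2 / (2).
Rank is 2 with 3 unknowns, leaving z free.

infinitely many solutions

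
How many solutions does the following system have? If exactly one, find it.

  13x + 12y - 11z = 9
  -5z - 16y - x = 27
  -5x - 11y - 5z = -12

Row-reduce the augmented matrix:
R1 ← R1 / (13).
R2 ← R2 + 1·R1.
R3 ← R3 + 5·R1.
R2 ← R2 / (-196/13).
R1 ← R1 − 12/13·R2.
R3 ← R3 + 83/13·R2.
R3 ← R3 / (-331/49).
R1 ← R1 + 59/49·R3.
R2 ← R2 − 19/49·R3.
Reading off the reduced rows gives x = 6, y = -3, z = 3.

x = 6, y = -3, z = 3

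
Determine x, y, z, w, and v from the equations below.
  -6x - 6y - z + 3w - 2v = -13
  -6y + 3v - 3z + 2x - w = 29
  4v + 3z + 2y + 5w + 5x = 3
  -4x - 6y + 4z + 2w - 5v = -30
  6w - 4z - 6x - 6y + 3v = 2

Row-reduce the augmented matrix:
R1 ← R1 / (-6).
R2 ← R2 − 2·R1.
R3 ← R3 − 5·R1.
R4 ← R4 + 4·R1.
R5 ← R5 + 6·R1.
R2 ← R2 / (-8).
R1 ← R1 − 1·R2.
R3 ← R3 + 3·R2.
R4 ← R4 + 2·R2.
R3 ← R3 / (41/12).
R1 ← R1 + 1/4·R3.
R2 ← R2 − 5/12·R3.
R4 ← R4 − 11/2·R3.
R5 ← R5 + 3·R3.
R4 ← R4 / (-495/41).
R1 ← R1 − 2/41·R4.
R2 ← R2 + 75/82·R4.
R3 ← R3 − 90/41·R4.
R5 ← R5 − 393/41·R4.
R5 ← R5 / (172/165).
R1 ← R1 − 349/495·R5.
R2 ← R2 − 1/33·R5.
R3 ← R3 + 17/22·R5.
R4 ← R4 − 541/990·R5.
Reading off the reduced rows gives x = 4, y = -1, z = -5, w = 0, v = 0.

x = 4, y = -1, z = -5, w = 0, v = 0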